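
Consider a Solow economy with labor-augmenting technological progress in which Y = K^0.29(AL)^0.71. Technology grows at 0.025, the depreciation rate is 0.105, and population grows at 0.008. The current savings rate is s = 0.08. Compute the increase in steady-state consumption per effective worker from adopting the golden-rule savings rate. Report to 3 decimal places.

Δc ≈ 0.225

Capital per effective worker breaks even when investment replaces (n + g + δ)·k; here n + g + δ = 0.138.
Current steady state (s = 0.08): k* = (0.08/0.138)^(1/0.71) ≈ 0.4640, y* = 0.4640^0.29 ≈ 0.8004, c* = (1−0.08)·0.8004 ≈ 0.7363.
Maximizing c = f(k) − (n+g+δ)·k gives f'(k) = n+g+δ, i.e. 0.29·k^(0.29−1) = 0.138, so k_gold = (0.29/0.138)^(1/0.71) ≈ 2.8461.
y_gold = 2.8461^0.29 ≈ 1.3544, c_gold = y_gold − 0.138·k_gold ≈ 0.9616.
Gain: Δc = 0.9616 − 0.7363 ≈ 0.2253.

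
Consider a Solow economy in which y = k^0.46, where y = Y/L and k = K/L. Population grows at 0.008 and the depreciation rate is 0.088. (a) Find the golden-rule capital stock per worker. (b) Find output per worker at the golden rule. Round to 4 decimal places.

Capital per worker breaks even when investment replaces (n + δ)·k; here n + δ = 0.096.
Golden rule sets MPK = n+δ: 0.46·k^(0.46−1) = 0.096, so k_gold = (0.46/0.096)^(1/0.54) ≈ 18.2037.
y_gold = 18.2037^0.46 ≈ 3.7990.

(a) k_gold ≈ 18.2037; (b) y_gold ≈ 3.7990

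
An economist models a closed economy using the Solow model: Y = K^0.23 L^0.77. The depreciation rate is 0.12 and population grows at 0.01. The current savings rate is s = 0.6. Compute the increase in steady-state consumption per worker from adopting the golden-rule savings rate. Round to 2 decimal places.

The effective depreciation rate is n + δ = 0.01 + 0.12 = 0.13.
Current steady state (s = 0.6): k* = (0.6/0.13)^(1/0.77) ≈ 7.2880, y* = 7.2880^0.23 ≈ 1.5791, c* = (1−0.6)·1.5791 ≈ 0.6316.
Maximizing c = f(k) − (n+δ)·k gives f'(k) = n+δ, i.e. 0.23·k^(0.23−1) = 0.13, so k_gold = (0.23/0.13)^(1/0.77) ≈ 2.0980.
y_gold = 2.0980^0.23 ≈ 1.1858, c_gold = y_gold − 0.13·k_gold ≈ 0.9131.
Gain: Δc = 0.9131 − 0.6316 ≈ 0.2814.

Δc ≈ 0.28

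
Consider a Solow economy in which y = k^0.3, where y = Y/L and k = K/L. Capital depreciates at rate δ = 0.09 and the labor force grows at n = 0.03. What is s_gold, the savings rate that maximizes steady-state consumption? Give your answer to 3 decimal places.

Capital per worker breaks even when investment replaces (n + δ)·k; here n + δ = 0.12.
At the golden rule MPK = n+δ, and in any Cobb-Douglas steady state s = (n+δ)·k/y = MPK·k/y = capital's share 0.3.

s_gold = 0.300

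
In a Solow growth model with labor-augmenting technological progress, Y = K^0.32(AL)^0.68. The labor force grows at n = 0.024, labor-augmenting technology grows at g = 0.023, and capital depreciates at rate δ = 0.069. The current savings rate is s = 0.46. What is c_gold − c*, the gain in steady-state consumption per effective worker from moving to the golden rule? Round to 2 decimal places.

Capital per effective worker breaks even when investment replaces (n + g + δ)·k; here n + g + δ = 0.116.
Current steady state (s = 0.46): k* = (0.46/0.116)^(1/0.68) ≈ 7.5832, y* = 7.5832^0.32 ≈ 1.9123, c* = (1−0.46)·1.9123 ≈ 1.0326.
Golden rule sets MPK = n+g+δ: 0.32·k^(0.32−1) = 0.116, so k_gold = (0.32/0.116)^(1/0.68) ≈ 4.4471.
y_gold = 4.4471^0.32 ≈ 1.6121, c_gold = y_gold − 0.116·k_gold ≈ 1.0962.
Gain: Δc = 1.0962 − 1.0326 ≈ 0.0636.

Δc ≈ 0.06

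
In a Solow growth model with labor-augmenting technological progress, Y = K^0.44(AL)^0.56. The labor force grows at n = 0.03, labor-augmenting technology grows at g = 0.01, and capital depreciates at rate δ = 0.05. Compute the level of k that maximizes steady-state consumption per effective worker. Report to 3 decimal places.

Break-even investment rate: n + g + δ = 0.03 + 0.01 + 0.05 = 0.09.
At the golden rule the marginal product of capital equals n+g+δ: 0.44·k^(0.44−1) = 0.09. Solving, k_gold = (0.44/0.09)^(1/0.56) ≈ 17.0111.

k_gold ≈ 17.011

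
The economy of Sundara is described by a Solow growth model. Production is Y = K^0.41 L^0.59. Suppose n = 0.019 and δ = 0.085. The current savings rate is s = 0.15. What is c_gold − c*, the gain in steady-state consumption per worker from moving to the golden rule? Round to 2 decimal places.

Capital per worker breaks even when investment replaces (n + δ)·k; here n + δ = 0.104.
Current steady state (s = 0.15): k* = (0.15/0.104)^(1/0.59) ≈ 1.8603, y* = 1.8603^0.41 ≈ 1.2898, c* = (1−0.15)·1.2898 ≈ 1.0964.
Golden rule sets MPK = n+δ: 0.41·k^(0.41−1) = 0.104, so k_gold = (0.41/0.104)^(1/0.59) ≈ 10.2270.
y_gold = 10.2270^0.41 ≈ 2.5942, c_gold = y_gold − 0.104·k_gold ≈ 1.5306.
Gain: Δc = 1.5306 − 1.0964 ≈ 0.4342.

Δc ≈ 0.43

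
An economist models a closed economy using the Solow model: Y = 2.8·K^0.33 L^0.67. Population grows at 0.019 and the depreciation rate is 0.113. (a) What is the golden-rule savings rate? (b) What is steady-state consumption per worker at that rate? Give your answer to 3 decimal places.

(a) s_gold = 0.330; (b) c_gold ≈ 4.892

Capital per worker breaks even when investment replaces (n + δ)·k; here n + δ = 0.132.
For Cobb-Douglas, s_gold equals capital's share: s_gold = 0.33.
At the golden rule the marginal product of capital equals n+δ: 0.33·2.8·k^(0.33−1) = 0.132. Solving, k_gold = (0.33·2.8/0.132)^(1/0.67) ≈ 18.2533.
y_gold = 2.8·18.2533^0.33 ≈ 7.3013; c_gold = (1−0.33)·y_gold ≈ 4.8919.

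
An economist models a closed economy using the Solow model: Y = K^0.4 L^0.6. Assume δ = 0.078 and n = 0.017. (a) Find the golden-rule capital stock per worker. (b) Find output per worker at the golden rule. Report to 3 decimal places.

Capital per worker breaks even when investment replaces (n + δ)·k; here n + δ = 0.095.
At the golden rule the marginal product of capital equals n+δ: 0.4·k^(0.4−1) = 0.095. Solving, k_gold = (0.4/0.095)^(1/0.6) ≈ 10.9789.
y_gold = 10.9789^0.4 ≈ 2.6075.

(a) k_gold ≈ 10.979; (b) y_gold ≈ 2.607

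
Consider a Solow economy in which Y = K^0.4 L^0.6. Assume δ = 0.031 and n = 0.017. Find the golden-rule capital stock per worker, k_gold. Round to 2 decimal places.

k_gold ≈ 34.25

n + δ = 0.017 + 0.031 = 0.048.
Golden rule sets MPK = n+δ: 0.4·k^(0.4−1) = 0.048, so k_gold = (0.4/0.048)^(1/0.6) ≈ 34.2529.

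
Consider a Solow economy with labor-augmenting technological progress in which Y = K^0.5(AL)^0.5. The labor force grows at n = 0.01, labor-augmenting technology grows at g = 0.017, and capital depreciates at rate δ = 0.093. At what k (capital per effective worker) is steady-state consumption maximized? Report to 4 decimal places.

Break-even investment rate: n + g + δ = 0.01 + 0.017 + 0.093 = 0.12.
Golden rule sets MPK = n+g+δ: 0.5·k^(0.5−1) = 0.12, so k_gold = (0.5/0.12)^(1/0.5) ≈ 17.3611.

k_gold ≈ 17.3611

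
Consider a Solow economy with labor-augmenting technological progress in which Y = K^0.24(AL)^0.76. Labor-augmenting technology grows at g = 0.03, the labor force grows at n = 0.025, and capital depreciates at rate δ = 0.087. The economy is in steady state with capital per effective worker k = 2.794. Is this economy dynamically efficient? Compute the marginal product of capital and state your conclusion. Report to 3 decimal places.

dynamically inefficient; MPK ≈ 0.110

Capital per effective worker breaks even when investment replaces (n + g + δ)·k; here n + g + δ = 0.142.
MPK = 0.24·k^(0.24−1) = 0.24·2.794^(-0.76) ≈ 0.1099.
MPK < 0.142, so the economy is dynamically inefficient (over-saving).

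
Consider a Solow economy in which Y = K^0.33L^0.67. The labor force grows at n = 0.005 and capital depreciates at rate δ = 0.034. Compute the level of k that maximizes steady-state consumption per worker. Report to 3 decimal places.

Capital per worker breaks even when investment replaces (n + δ)·k; here n + δ = 0.039.
At the golden rule the marginal product of capital equals n+δ: 0.33·k^(0.33−1) = 0.039. Solving, k_gold = (0.33/0.039)^(1/0.67) ≈ 24.2244.

k_gold ≈ 24.224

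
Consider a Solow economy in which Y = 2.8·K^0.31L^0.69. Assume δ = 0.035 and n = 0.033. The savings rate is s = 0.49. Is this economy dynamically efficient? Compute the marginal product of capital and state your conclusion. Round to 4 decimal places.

dynamically inefficient; MPK ≈ 0.0430

The effective depreciation rate is n + δ = 0.033 + 0.035 = 0.068.
Steady-state k*: s·A·k^0.31 = 0.068·k gives k* = (0.49·2.8/0.068)^(1/0.69) ≈ 77.8180.
MPK = 0.31·2.8·77.8180^(-0.69) ≈ 0.0430.
MPK < n+δ = 0.068, so the economy is dynamically inefficient (over-saving).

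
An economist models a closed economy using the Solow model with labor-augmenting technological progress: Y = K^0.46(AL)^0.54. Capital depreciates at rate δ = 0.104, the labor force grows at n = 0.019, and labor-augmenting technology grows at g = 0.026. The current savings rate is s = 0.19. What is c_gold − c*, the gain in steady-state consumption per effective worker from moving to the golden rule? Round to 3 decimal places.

n + g + δ = 0.019 + 0.026 + 0.104 = 0.149.
Current steady state (s = 0.19): k* = (0.19/0.149)^(1/0.54) ≈ 1.5685, y* = 1.5685^0.46 ≈ 1.2301, c* = (1−0.19)·1.2301 ≈ 0.9964.
At the golden rule the marginal product of capital equals n+g+δ: 0.46·k^(0.46−1) = 0.149. Solving, k_gold = (0.46/0.149)^(1/0.54) ≈ 8.0652.
y_gold = 8.0652^0.46 ≈ 2.6124, c_gold = y_gold − 0.149·k_gold ≈ 1.4107.
Gain: Δc = 1.4107 − 0.9964 ≈ 0.4144.

Δc ≈ 0.414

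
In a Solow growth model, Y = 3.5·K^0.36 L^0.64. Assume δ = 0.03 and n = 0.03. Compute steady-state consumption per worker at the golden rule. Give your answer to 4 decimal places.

Break-even investment rate: n + δ = 0.03 + 0.03 = 0.06.
Setting f'(k) = n+δ gives 0.36·3.5·k^(0.36−1) = 0.06, hence k_gold = (0.36·3.5/0.06)^(1/0.64) ≈ 116.4039.
y_gold = 3.5·116.4039^0.36 ≈ 19.4007.
c_gold = y_gold − (n+δ)·k_gold = 19.4007 − 0.06·116.4039 ≈ 12.4164.

c_gold ≈ 12.4164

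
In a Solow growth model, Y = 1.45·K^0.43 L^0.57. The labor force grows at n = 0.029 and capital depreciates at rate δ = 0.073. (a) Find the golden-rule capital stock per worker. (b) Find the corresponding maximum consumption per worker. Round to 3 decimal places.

(a) k_gold ≈ 23.953; (b) c_gold ≈ 3.239

Capital per worker breaks even when investment replaces (n + δ)·k; here n + δ = 0.102.
Golden rule sets MPK = n+δ: 0.43·1.45·k^(0.43−1) = 0.102, so k_gold = (0.43·1.45/0.102)^(1/0.57) ≈ 23.9531.
y_gold = 1.45·23.9531^0.43 ≈ 5.6819; c_gold = y_gold − 0.102·k_gold ≈ 3.2387.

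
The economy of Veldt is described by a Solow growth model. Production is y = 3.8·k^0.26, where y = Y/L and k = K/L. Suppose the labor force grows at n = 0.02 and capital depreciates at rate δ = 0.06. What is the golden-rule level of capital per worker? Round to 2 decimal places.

n + δ = 0.02 + 0.06 = 0.08.
Setting f'(k) = n+δ gives 0.26·3.8·k^(0.26−1) = 0.08, hence k_gold = (0.26·3.8/0.08)^(1/0.74) ≈ 29.8693.

k_gold ≈ 29.87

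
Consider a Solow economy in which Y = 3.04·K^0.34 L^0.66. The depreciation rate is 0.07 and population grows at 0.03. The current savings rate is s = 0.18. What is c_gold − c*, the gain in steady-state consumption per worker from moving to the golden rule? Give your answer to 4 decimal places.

Δc ≈ 0.6995

n + δ = 0.03 + 0.07 = 0.1.
Current steady state (s = 0.18): k* = (0.18·3.04/0.1)^(1/0.66) ≈ 13.1342, y* = 3.04·13.1342^0.34 ≈ 7.2968, c* = (1−0.18)·7.2968 ≈ 5.9834.
Setting f'(k) = n+δ gives 0.34·3.04·k^(0.34−1) = 0.1, hence k_gold = (0.34·3.04/0.1)^(1/0.66) ≈ 34.4269.
y_gold = 3.04·34.4269^0.34 ≈ 10.1256, c_gold = y_gold − 0.1·k_gold ≈ 6.6829.
Gain: Δc = 6.6829 − 5.9834 ≈ 0.6995.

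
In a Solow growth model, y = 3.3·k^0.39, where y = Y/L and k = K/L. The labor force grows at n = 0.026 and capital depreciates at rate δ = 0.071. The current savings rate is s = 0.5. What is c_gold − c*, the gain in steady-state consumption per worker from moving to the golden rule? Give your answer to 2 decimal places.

Δc ≈ 0.41

The effective depreciation rate is n + δ = 0.026 + 0.071 = 0.097.
Current steady state (s = 0.5): k* = (0.5·3.3/0.097)^(1/0.61) ≈ 104.1264, y* = 3.3·104.1264^0.39 ≈ 20.2005, c* = (1−0.5)·20.2005 ≈ 10.1003.
Golden rule sets MPK = n+δ: 0.39·3.3·k^(0.39−1) = 0.097, so k_gold = (0.39·3.3/0.097)^(1/0.61) ≈ 69.2894.
y_gold = 3.3·69.2894^0.39 ≈ 17.2335, c_gold = y_gold − 0.097·k_gold ≈ 10.5124.
Gain: Δc = 10.5124 − 10.1003 ≈ 0.4122.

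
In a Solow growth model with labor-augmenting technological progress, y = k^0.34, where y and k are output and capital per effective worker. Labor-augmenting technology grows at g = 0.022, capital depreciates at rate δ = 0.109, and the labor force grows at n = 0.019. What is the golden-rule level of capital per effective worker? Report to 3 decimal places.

k_gold ≈ 3.455

The effective depreciation rate is n + g + δ = 0.019 + 0.022 + 0.109 = 0.15.
Golden rule sets MPK = n+g+δ: 0.34·k^(0.34−1) = 0.15, so k_gold = (0.34/0.15)^(1/0.66) ≈ 3.4551.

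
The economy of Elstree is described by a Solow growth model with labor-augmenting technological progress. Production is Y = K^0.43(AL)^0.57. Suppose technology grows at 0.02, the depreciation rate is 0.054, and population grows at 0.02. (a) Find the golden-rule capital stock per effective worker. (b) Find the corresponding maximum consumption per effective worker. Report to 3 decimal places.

n + g + δ = 0.02 + 0.02 + 0.054 = 0.094.
Golden rule sets MPK = n+g+δ: 0.43·k^(0.43−1) = 0.094, so k_gold = (0.43/0.094)^(1/0.57) ≈ 14.4043.
y_gold = 14.4043^0.43 ≈ 3.1488; c_gold = y_gold − 0.094·k_gold ≈ 1.7948.

(a) k_gold ≈ 14.404; (b) c_gold ≈ 1.795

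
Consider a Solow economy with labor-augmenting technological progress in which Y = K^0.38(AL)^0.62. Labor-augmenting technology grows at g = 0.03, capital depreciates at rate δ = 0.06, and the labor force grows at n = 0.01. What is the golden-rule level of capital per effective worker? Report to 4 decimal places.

k_gold ≈ 8.6126

n + g + δ = 0.01 + 0.03 + 0.06 = 0.1.
Setting f'(k) = n+g+δ gives 0.38·k^(0.38−1) = 0.1, hence k_gold = (0.38/0.1)^(1/0.62) ≈ 8.6126.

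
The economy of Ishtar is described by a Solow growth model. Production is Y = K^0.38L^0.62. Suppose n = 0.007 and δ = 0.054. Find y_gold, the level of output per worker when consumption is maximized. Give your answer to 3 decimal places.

The effective depreciation rate is n + δ = 0.007 + 0.054 = 0.061.
Maximizing c = f(k) − (n+δ)·k gives f'(k) = n+δ, i.e. 0.38·k^(0.38−1) = 0.061, so k_gold = (0.38/0.061)^(1/0.62) ≈ 19.1151.
Output: y_gold = k_gold^0.38 = 19.1151^0.38 ≈ 3.0685.

y_gold ≈ 3.068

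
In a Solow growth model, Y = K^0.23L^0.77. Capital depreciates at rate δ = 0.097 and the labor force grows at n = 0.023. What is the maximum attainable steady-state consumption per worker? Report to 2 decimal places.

n + δ = 0.023 + 0.097 = 0.12.
Setting f'(k) = n+δ gives 0.23·k^(0.23−1) = 0.12, hence k_gold = (0.23/0.12)^(1/0.77) ≈ 2.3278.
y_gold = 2.3278^0.23 ≈ 1.2145.
c_gold = y_gold − (n+δ)·k_gold = 1.2145 − 0.12·2.3278 ≈ 0.9352.

c_gold ≈ 0.94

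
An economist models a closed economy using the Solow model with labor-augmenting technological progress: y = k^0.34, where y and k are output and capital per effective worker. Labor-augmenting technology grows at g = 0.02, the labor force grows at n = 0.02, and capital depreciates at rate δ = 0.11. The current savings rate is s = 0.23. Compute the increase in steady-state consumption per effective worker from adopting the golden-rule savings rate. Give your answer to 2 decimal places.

n + g + δ = 0.02 + 0.02 + 0.11 = 0.15.
Current steady state (s = 0.23): k* = (0.23/0.15)^(1/0.66) ≈ 1.9110, y* = 1.9110^0.34 ≈ 1.2463, c* = (1−0.23)·1.2463 ≈ 0.9597.
Golden rule sets MPK = n+g+δ: 0.34·k^(0.34−1) = 0.15, so k_gold = (0.34/0.15)^(1/0.66) ≈ 3.4551.
y_gold = 3.4551^0.34 ≈ 1.5243, c_gold = y_gold − 0.15·k_gold ≈ 1.0061.
Gain: Δc = 1.0061 − 0.9597 ≈ 0.0464.

Δc ≈ 0.05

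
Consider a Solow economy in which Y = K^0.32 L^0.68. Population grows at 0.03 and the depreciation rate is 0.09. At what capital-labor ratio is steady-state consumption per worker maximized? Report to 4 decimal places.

k_gold ≈ 4.2308

n + δ = 0.03 + 0.09 = 0.12.
Setting f'(k) = n+δ gives 0.32·k^(0.32−1) = 0.12, hence k_gold = (0.32/0.12)^(1/0.68) ≈ 4.2308.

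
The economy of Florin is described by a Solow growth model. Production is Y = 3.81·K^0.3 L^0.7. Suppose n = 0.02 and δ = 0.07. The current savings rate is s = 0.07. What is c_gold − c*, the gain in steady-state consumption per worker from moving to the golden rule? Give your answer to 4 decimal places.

Break-even investment rate: n + δ = 0.02 + 0.07 = 0.09.
Current steady state (s = 0.07): k* = (0.07·3.81/0.09)^(1/0.7) ≈ 4.7203, y* = 3.81·4.7203^0.3 ≈ 6.0690, c* = (1−0.07)·6.0690 ≈ 5.6442.
Maximizing c = f(k) − (n+δ)·k gives f'(k) = n+δ, i.e. 0.3·3.81·k^(0.3−1) = 0.09, so k_gold = (0.3·3.81/0.09)^(1/0.7) ≈ 37.7453.
y_gold = 3.81·37.7453^0.3 ≈ 11.3236, c_gold = y_gold − 0.09·k_gold ≈ 7.9265.
Gain: Δc = 7.9265 − 5.6442 ≈ 2.2823.

Δc ≈ 2.2823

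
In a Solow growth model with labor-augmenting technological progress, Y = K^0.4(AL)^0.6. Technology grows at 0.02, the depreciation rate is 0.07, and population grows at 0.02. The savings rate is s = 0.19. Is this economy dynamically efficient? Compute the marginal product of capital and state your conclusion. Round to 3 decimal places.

dynamically efficient; MPK ≈ 0.232

Break-even investment rate: n + g + δ = 0.02 + 0.02 + 0.07 = 0.11.
Steady-state k*: s·k^0.4 = 0.11·k gives k* = (0.19/0.11)^(1/0.6) ≈ 2.4866.
MPK = 0.4·2.4866^(-0.6) ≈ 0.2316.
MPK > n+g+δ = 0.11, so the economy is dynamically efficient (under-saving).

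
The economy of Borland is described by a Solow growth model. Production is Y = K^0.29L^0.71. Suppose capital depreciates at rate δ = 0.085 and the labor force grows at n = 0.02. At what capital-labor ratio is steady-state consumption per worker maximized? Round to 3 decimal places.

k_gold ≈ 4.182

n + δ = 0.02 + 0.085 = 0.105.
At the golden rule the marginal product of capital equals n+δ: 0.29·k^(0.29−1) = 0.105. Solving, k_gold = (0.29/0.105)^(1/0.71) ≈ 4.1824.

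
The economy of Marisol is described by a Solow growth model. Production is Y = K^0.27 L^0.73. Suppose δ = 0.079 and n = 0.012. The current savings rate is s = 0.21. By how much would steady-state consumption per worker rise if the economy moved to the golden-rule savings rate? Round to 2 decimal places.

Δc ≈ 0.02

n + δ = 0.012 + 0.079 = 0.091.
Current steady state (s = 0.21): k* = (0.21/0.091)^(1/0.73) ≈ 3.1442, y* = 3.1442^0.27 ≈ 1.3625, c* = (1−0.21)·1.3625 ≈ 1.0763.
Setting f'(k) = n+δ gives 0.27·k^(0.27−1) = 0.091, hence k_gold = (0.27/0.091)^(1/0.73) ≈ 4.4363.
y_gold = 4.4363^0.27 ≈ 1.4952, c_gold = y_gold − 0.091·k_gold ≈ 1.0915.
Gain: Δc = 1.0915 − 1.0763 ≈ 0.0151.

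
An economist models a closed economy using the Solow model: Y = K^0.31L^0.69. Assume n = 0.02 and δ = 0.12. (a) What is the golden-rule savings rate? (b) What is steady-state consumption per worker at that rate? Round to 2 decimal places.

Break-even investment rate: n + δ = 0.02 + 0.12 = 0.14.
For Cobb-Douglas, s_gold equals capital's share: s_gold = 0.31.
Setting f'(k) = n+δ gives 0.31·k^(0.31−1) = 0.14, hence k_gold = (0.31/0.14)^(1/0.69) ≈ 3.1647.
y_gold = 3.1647^0.31 ≈ 1.4292; c_gold = (1−0.31)·y_gold ≈ 0.9862.

(a) s_gold = 0.31; (b) c_gold ≈ 0.99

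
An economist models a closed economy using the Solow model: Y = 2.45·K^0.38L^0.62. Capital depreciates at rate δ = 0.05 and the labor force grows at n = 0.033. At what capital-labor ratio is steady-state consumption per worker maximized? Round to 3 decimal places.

Capital per worker breaks even when investment replaces (n + δ)·k; here n + δ = 0.083.
Maximizing c = f(k) − (n+δ)·k gives f'(k) = n+δ, i.e. 0.38·2.45·k^(0.38−1) = 0.083, so k_gold = (0.38·2.45/0.083)^(1/0.62) ≈ 49.3561.

k_gold ≈ 49.356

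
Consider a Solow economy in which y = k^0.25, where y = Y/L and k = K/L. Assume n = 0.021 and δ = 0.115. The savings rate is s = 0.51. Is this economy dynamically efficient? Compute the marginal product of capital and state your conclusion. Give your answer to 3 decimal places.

The effective depreciation rate is n + δ = 0.021 + 0.115 = 0.136.
Steady-state k*: s·k^0.25 = 0.136·k gives k* = (0.51/0.136)^(1/0.75) ≈ 5.8261.
MPK = 0.25·5.8261^(-0.75) ≈ 0.0667.
MPK < n+δ = 0.136, so the economy is dynamically inefficient (over-saving).

dynamically inefficient; MPK ≈ 0.067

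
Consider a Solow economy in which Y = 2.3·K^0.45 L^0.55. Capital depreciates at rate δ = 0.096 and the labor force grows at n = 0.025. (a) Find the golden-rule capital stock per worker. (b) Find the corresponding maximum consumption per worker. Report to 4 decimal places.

(a) k_gold ≈ 49.5253; (b) c_gold ≈ 7.3242

Break-even investment rate: n + δ = 0.025 + 0.096 = 0.121.
Golden rule sets MPK = n+δ: 0.45·2.3·k^(0.45−1) = 0.121, so k_gold = (0.45·2.3/0.121)^(1/0.55) ≈ 49.5253.
y_gold = 2.3·49.5253^0.45 ≈ 13.3168; c_gold = y_gold − 0.121·k_gold ≈ 7.3242.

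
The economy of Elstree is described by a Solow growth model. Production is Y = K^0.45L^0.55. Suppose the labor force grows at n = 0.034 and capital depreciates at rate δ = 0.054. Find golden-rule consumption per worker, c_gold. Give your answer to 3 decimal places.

Capital per worker breaks even when investment replaces (n + δ)·k; here n + δ = 0.088.
Golden rule sets MPK = n+δ: 0.45·k^(0.45−1) = 0.088, so k_gold = (0.45/0.088)^(1/0.55) ≈ 19.4357.
y_gold = 19.4357^0.45 ≈ 3.8008.
c_gold = y_gold − (n+δ)·k_gold = 3.8008 − 0.088·19.4357 ≈ 2.0904.

c_gold ≈ 2.090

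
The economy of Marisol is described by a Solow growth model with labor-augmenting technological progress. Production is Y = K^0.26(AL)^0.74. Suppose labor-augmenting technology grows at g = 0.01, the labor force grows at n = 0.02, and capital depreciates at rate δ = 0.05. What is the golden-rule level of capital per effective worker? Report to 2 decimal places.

n + g + δ = 0.02 + 0.01 + 0.05 = 0.08.
Golden rule sets MPK = n+g+δ: 0.26·k^(0.26−1) = 0.08, so k_gold = (0.26/0.08)^(1/0.74) ≈ 4.9174.

k_gold ≈ 4.92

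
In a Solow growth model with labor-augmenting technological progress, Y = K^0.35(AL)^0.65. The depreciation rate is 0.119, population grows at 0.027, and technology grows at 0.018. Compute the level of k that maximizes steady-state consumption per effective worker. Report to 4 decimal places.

The effective depreciation rate is n + g + δ = 0.027 + 0.018 + 0.119 = 0.164.
Setting f'(k) = n+g+δ gives 0.35·k^(0.35−1) = 0.164, hence k_gold = (0.35/0.164)^(1/0.65) ≈ 3.2100.

k_gold ≈ 3.2100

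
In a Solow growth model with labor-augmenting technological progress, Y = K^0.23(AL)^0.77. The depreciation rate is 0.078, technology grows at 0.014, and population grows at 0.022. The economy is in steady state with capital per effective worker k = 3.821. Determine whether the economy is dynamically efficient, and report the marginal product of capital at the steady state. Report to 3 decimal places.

Break-even investment rate: n + g + δ = 0.022 + 0.014 + 0.078 = 0.114.
MPK = 0.23·k^(0.23−1) = 0.23·3.821^(-0.77) ≈ 0.0819.
MPK < 0.114, so the economy is dynamically inefficient (over-saving).

dynamically inefficient; MPK ≈ 0.082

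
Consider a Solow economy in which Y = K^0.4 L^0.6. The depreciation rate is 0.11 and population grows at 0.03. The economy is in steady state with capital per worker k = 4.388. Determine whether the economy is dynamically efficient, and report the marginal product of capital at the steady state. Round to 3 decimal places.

dynamically efficient; MPK ≈ 0.165

Capital per worker breaks even when investment replaces (n + δ)·k; here n + δ = 0.14.
MPK = 0.4·k^(0.4−1) = 0.4·4.388^(-0.6) ≈ 0.1647.
MPK > 0.14, so the economy is dynamically efficient (under-saving).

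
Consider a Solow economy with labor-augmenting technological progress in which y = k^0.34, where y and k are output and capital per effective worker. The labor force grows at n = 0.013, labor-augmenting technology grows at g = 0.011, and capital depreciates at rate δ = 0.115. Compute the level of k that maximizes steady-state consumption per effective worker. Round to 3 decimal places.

n + g + δ = 0.013 + 0.011 + 0.115 = 0.139.
Setting f'(k) = n+g+δ gives 0.34·k^(0.34−1) = 0.139, hence k_gold = (0.34/0.139)^(1/0.66) ≈ 3.8778.

k_gold ≈ 3.878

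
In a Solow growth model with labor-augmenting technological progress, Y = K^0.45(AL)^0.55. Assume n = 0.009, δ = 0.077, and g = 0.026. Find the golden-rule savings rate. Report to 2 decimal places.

s_gold = 0.45

Capital per effective worker breaks even when investment replaces (n + g + δ)·k; here n + g + δ = 0.112.
At the golden rule MPK = n+g+δ, and in any Cobb-Douglas steady state s = (n+g+δ)·k/y = MPK·k/y = capital's share 0.45.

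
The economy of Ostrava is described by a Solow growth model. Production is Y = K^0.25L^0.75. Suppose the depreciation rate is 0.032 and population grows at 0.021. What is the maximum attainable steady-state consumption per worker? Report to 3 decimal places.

c_gold ≈ 1.258

The effective depreciation rate is n + δ = 0.021 + 0.032 = 0.053.
Setting f'(k) = n+δ gives 0.25·k^(0.25−1) = 0.053, hence k_gold = (0.25/0.053)^(1/0.75) ≈ 7.9108.
y_gold = 7.9108^0.25 ≈ 1.6771.
c_gold = y_gold − (n+δ)·k_gold = 1.6771 − 0.053·7.9108 ≈ 1.2578.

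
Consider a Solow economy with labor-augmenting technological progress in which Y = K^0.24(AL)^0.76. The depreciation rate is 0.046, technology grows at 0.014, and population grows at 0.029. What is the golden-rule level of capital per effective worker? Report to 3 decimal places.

Break-even investment rate: n + g + δ = 0.029 + 0.014 + 0.046 = 0.089.
Maximizing c = f(k) − (n+g+δ)·k gives f'(k) = n+g+δ, i.e. 0.24·k^(0.24−1) = 0.089, so k_gold = (0.24/0.089)^(1/0.76) ≈ 3.6887.

k_gold ≈ 3.689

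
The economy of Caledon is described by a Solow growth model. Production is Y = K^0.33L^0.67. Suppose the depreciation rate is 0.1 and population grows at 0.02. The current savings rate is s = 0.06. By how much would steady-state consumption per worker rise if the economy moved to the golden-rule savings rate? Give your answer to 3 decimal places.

Break-even investment rate: n + δ = 0.02 + 0.1 = 0.12.
Current steady state (s = 0.06): k* = (0.06/0.12)^(1/0.67) ≈ 0.3554, y* = 0.3554^0.33 ≈ 0.7108, c* = (1−0.06)·0.7108 ≈ 0.6681.
Maximizing c = f(k) − (n+δ)·k gives f'(k) = n+δ, i.e. 0.33·k^(0.33−1) = 0.12, so k_gold = (0.33/0.12)^(1/0.67) ≈ 4.5261.
y_gold = 4.5261^0.33 ≈ 1.6458, c_gold = y_gold − 0.12·k_gold ≈ 1.1027.
Gain: Δc = 1.1027 − 0.6681 ≈ 0.4346.

Δc ≈ 0.435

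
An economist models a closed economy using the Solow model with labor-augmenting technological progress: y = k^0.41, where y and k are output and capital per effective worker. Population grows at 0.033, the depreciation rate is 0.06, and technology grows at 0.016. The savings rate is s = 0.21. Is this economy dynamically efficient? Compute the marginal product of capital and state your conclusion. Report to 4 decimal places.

dynamically efficient; MPK ≈ 0.2128

Break-even investment rate: n + g + δ = 0.033 + 0.016 + 0.06 = 0.109.
Steady-state k*: s·k^0.41 = 0.109·k gives k* = (0.21/0.109)^(1/0.59) ≈ 3.0388.
MPK = 0.41·3.0388^(-0.59) ≈ 0.2128.
MPK > n+g+δ = 0.109, so the economy is dynamically efficient (under-saving).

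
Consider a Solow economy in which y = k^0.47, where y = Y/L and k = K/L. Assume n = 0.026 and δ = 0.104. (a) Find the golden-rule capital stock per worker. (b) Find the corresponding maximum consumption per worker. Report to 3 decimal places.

Capital per worker breaks even when investment replaces (n + δ)·k; here n + δ = 0.13.
Maximizing c = f(k) − (n+δ)·k gives f'(k) = n+δ, i.e. 0.47·k^(0.47−1) = 0.13, so k_gold = (0.47/0.13)^(1/0.53) ≈ 11.3011.
y_gold = 11.3011^0.47 ≈ 3.1258; c_gold = y_gold − 0.13·k_gold ≈ 1.6567.

(a) k_gold ≈ 11.301; (b) c_gold ≈ 1.657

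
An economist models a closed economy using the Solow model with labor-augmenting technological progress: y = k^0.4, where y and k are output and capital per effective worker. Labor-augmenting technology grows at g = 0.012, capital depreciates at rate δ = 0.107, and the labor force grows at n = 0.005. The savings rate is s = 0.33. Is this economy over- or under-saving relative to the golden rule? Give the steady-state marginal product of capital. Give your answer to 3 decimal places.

n + g + δ = 0.005 + 0.012 + 0.107 = 0.124.
Steady-state k*: s·k^0.4 = 0.124·k gives k* = (0.33/0.124)^(1/0.6) ≈ 5.1108.
MPK = 0.4·5.1108^(-0.6) ≈ 0.1503.
MPK > n+g+δ = 0.124, so the economy is dynamically efficient (under-saving).

under-saving; MPK ≈ 0.150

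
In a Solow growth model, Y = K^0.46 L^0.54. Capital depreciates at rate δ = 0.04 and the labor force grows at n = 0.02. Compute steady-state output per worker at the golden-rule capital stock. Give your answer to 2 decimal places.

y_gold ≈ 5.67

Break-even investment rate: n + δ = 0.02 + 0.04 = 0.06.
Setting f'(k) = n+δ gives 0.46·k^(0.46−1) = 0.06, hence k_gold = (0.46/0.06)^(1/0.54) ≈ 43.4671.
Output: y_gold = k_gold^0.46 = 43.4671^0.46 ≈ 5.6696.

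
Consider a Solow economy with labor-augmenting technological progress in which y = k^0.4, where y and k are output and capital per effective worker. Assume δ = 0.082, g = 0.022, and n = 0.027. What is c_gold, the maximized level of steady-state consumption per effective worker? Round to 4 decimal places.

n + g + δ = 0.027 + 0.022 + 0.082 = 0.131.
Golden rule sets MPK = n+g+δ: 0.4·k^(0.4−1) = 0.131, so k_gold = (0.4/0.131)^(1/0.6) ≈ 6.4266.
y_gold = 6.4266^0.4 ≈ 2.1047.
c_gold = y_gold − (n+g+δ)·k_gold = 2.1047 − 0.131·6.4266 ≈ 1.2628.

c_gold ≈ 1.2628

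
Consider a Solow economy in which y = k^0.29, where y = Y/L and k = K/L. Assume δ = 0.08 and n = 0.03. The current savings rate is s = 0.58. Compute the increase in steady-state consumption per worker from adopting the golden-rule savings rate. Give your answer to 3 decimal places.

Δc ≈ 0.227

The effective depreciation rate is n + δ = 0.03 + 0.08 = 0.11.
Current steady state (s = 0.58): k* = (0.58/0.11)^(1/0.71) ≈ 10.3980, y* = 10.3980^0.29 ≈ 1.9720, c* = (1−0.58)·1.9720 ≈ 0.8283.
At the golden rule the marginal product of capital equals n+δ: 0.29·k^(0.29−1) = 0.11. Solving, k_gold = (0.29/0.11)^(1/0.71) ≈ 3.9171.
y_gold = 3.9171^0.29 ≈ 1.4858, c_gold = y_gold − 0.11·k_gold ≈ 1.0549.
Gain: Δc = 1.0549 − 0.8283 ≈ 0.2267.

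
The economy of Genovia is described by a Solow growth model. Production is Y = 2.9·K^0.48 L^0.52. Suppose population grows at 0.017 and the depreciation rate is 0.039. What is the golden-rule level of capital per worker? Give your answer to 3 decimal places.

Break-even investment rate: n + δ = 0.017 + 0.039 = 0.056.
Golden rule sets MPK = n+δ: 0.48·2.9·k^(0.48−1) = 0.056, so k_gold = (0.48·2.9/0.056)^(1/0.52) ≈ 482.5697.

k_gold ≈ 482.570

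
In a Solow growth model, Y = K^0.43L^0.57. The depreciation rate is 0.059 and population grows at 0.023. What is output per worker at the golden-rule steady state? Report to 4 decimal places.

Capital per worker breaks even when investment replaces (n + δ)·k; here n + δ = 0.082.
Maximizing c = f(k) − (n+δ)·k gives f'(k) = n+δ, i.e. 0.43·k^(0.43−1) = 0.082, so k_gold = (0.43/0.082)^(1/0.57) ≈ 18.3042.
Output: y_gold = k_gold^0.43 = 18.3042^0.43 ≈ 3.4906.

y_gold ≈ 3.4906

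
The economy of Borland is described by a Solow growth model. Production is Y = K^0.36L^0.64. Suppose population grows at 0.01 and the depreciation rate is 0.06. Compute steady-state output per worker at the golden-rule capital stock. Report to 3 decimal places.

y_gold ≈ 2.512

Capital per worker breaks even when investment replaces (n + δ)·k; here n + δ = 0.07.
At the golden rule the marginal product of capital equals n+δ: 0.36·k^(0.36−1) = 0.07. Solving, k_gold = (0.36/0.07)^(1/0.64) ≈ 12.9198.
Output: y_gold = k_gold^0.36 = 12.9198^0.36 ≈ 2.5122.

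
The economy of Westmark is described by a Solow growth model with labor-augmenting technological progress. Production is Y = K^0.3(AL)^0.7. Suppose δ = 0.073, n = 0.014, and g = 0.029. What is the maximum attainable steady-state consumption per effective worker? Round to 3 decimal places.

The effective depreciation rate is n + g + δ = 0.014 + 0.029 + 0.073 = 0.116.
Golden rule sets MPK = n+g+δ: 0.3·k^(0.3−1) = 0.116, so k_gold = (0.3/0.116)^(1/0.7) ≈ 3.8861.
y_gold = 3.8861^0.3 ≈ 1.5026.
c_gold = y_gold − (n+g+δ)·k_gold = 1.5026 − 0.116·3.8861 ≈ 1.0518.

c_gold ≈ 1.052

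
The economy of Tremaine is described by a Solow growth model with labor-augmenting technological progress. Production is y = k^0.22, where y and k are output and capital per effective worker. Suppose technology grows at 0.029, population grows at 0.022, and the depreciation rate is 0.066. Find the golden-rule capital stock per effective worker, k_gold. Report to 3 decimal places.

Break-even investment rate: n + g + δ = 0.022 + 0.029 + 0.066 = 0.117.
Golden rule sets MPK = n+g+δ: 0.22·k^(0.22−1) = 0.117, so k_gold = (0.22/0.117)^(1/0.78) ≈ 2.2469.

k_gold ≈ 2.247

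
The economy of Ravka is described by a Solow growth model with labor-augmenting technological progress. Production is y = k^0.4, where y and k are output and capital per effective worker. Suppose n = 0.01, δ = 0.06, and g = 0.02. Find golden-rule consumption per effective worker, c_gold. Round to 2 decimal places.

The effective depreciation rate is n + g + δ = 0.01 + 0.02 + 0.06 = 0.09.
Setting f'(k) = n+g+δ gives 0.4·k^(0.4−1) = 0.09, hence k_gold = (0.4/0.09)^(1/0.6) ≈ 12.0142.
y_gold = 12.0142^0.4 ≈ 2.7032.
c_gold = y_gold − (n+g+δ)·k_gold = 2.7032 − 0.09·12.0142 ≈ 1.6219.

c_gold ≈ 1.62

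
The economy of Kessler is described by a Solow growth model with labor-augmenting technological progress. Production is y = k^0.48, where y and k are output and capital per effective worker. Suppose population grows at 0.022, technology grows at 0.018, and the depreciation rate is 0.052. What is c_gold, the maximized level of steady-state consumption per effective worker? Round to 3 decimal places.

Capital per effective worker breaks even when investment replaces (n + g + δ)·k; here n + g + δ = 0.092.
Maximizing c = f(k) − (n+g+δ)·k gives f'(k) = n+g+δ, i.e. 0.48·k^(0.48−1) = 0.092, so k_gold = (0.48/0.092)^(1/0.52) ≈ 23.9728.
y_gold = 23.9728^0.48 ≈ 4.5948.
c_gold = y_gold − (n+g+δ)·k_gold = 4.5948 − 0.092·23.9728 ≈ 2.3893.

c_gold ≈ 2.389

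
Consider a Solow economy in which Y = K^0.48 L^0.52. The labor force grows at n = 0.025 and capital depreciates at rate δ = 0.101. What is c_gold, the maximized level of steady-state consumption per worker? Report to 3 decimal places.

Capital per worker breaks even when investment replaces (n + δ)·k; here n + δ = 0.126.
At the golden rule the marginal product of capital equals n+δ: 0.48·k^(0.48−1) = 0.126. Solving, k_gold = (0.48/0.126)^(1/0.52) ≈ 13.0936.
y_gold = 13.0936^0.48 ≈ 3.4371.
c_gold = y_gold − (n+δ)·k_gold = 3.4371 − 0.126·13.0936 ≈ 1.7873.

c_gold ≈ 1.787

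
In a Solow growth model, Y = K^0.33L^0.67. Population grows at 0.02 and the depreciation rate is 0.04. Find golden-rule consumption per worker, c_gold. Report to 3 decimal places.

Capital per worker breaks even when investment replaces (n + δ)·k; here n + δ = 0.06.
At the golden rule the marginal product of capital equals n+δ: 0.33·k^(0.33−1) = 0.06. Solving, k_gold = (0.33/0.06)^(1/0.67) ≈ 12.7356.
y_gold = 12.7356^0.33 ≈ 2.3156.
c_gold = y_gold − (n+δ)·k_gold = 2.3156 − 0.06·12.7356 ≈ 1.5514.

c_gold ≈ 1.551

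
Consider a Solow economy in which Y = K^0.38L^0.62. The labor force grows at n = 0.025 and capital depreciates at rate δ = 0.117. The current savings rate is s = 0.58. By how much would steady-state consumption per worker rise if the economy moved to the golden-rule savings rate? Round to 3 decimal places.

Δc ≈ 0.138

Break-even investment rate: n + δ = 0.025 + 0.117 = 0.142.
Current steady state (s = 0.58): k* = (0.58/0.142)^(1/0.62) ≈ 9.6763, y* = 9.6763^0.38 ≈ 2.3690, c* = (1−0.58)·2.3690 ≈ 0.9950.
Setting f'(k) = n+δ gives 0.38·k^(0.38−1) = 0.142, hence k_gold = (0.38/0.142)^(1/0.62) ≈ 4.8922.
y_gold = 4.8922^0.38 ≈ 1.8282, c_gold = y_gold − 0.142·k_gold ≈ 1.1335.
Gain: Δc = 1.1335 − 0.9950 ≈ 0.1385.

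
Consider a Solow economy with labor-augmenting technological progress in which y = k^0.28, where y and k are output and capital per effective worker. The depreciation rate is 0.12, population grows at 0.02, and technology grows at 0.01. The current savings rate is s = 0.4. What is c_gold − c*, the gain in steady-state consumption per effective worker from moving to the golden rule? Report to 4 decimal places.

Δc ≈ 0.0392

The effective depreciation rate is n + g + δ = 0.02 + 0.01 + 0.12 = 0.15.
Current steady state (s = 0.4): k* = (0.4/0.15)^(1/0.72) ≈ 3.9050, y* = 3.9050^0.28 ≈ 1.4644, c* = (1−0.4)·1.4644 ≈ 0.8786.
Golden rule sets MPK = n+g+δ: 0.28·k^(0.28−1) = 0.15, so k_gold = (0.28/0.15)^(1/0.72) ≈ 2.3795.
y_gold = 2.3795^0.28 ≈ 1.2747, c_gold = y_gold − 0.15·k_gold ≈ 0.9178.
Gain: Δc = 0.9178 − 0.8786 ≈ 0.0392.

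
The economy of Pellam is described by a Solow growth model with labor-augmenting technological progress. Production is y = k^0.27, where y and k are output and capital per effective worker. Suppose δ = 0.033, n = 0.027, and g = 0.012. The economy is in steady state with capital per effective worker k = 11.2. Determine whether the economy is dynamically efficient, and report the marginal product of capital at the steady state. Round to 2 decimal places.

Capital per effective worker breaks even when investment replaces (n + g + δ)·k; here n + g + δ = 0.072.
MPK = 0.27·k^(0.27−1) = 0.27·11.2^(-0.73) ≈ 0.0463.
MPK < 0.072, so the economy is dynamically inefficient (over-saving).

dynamically inefficient; MPK ≈ 0.05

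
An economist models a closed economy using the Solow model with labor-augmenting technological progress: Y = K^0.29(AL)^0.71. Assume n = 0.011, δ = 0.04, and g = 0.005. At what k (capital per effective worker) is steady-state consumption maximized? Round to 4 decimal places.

k_gold ≈ 10.1375

The effective depreciation rate is n + g + δ = 0.011 + 0.005 + 0.04 = 0.056.
Golden rule sets MPK = n+g+δ: 0.29·k^(0.29−1) = 0.056, so k_gold = (0.29/0.056)^(1/0.71) ≈ 10.1375.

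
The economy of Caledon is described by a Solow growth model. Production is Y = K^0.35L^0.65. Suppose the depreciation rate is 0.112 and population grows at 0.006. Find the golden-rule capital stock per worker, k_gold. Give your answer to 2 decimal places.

k_gold ≈ 5.33

Break-even investment rate: n + δ = 0.006 + 0.112 = 0.118.
Golden rule sets MPK = n+δ: 0.35·k^(0.35−1) = 0.118, so k_gold = (0.35/0.118)^(1/0.65) ≈ 5.3265.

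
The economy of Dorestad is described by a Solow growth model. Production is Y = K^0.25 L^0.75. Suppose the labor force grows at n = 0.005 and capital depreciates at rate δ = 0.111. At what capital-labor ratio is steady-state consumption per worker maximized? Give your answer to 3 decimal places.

n + δ = 0.005 + 0.111 = 0.116.
Golden rule sets MPK = n+δ: 0.25·k^(0.25−1) = 0.116, so k_gold = (0.25/0.116)^(1/0.75) ≈ 2.7838.

k_gold ≈ 2.784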